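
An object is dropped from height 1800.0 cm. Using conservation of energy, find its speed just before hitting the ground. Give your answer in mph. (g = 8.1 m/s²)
mgh = ½mv² → v = √(2gh) = √(2×8.1×18) = 17.08 m/s = 38.2 mph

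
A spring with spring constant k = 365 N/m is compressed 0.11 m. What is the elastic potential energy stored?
PE = ½kx² = ½×365×0.11² = 2.208 J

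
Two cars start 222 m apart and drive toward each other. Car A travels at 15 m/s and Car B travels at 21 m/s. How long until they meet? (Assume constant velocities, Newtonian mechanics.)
Combined speed: v_combined = 15 + 21 = 36 m/s
Time to meet: t = d/36 = 222/36 = 6.17 s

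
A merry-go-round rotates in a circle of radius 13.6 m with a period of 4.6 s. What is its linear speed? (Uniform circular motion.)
v = 2πr/T = 2π×13.6/4.6 = 18.58 m/s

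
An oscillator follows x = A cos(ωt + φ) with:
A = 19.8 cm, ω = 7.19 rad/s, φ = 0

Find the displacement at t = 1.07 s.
x = A cos(ωt + φ) = 19.8×cos(7.19×1.07 + 0) = 3.168 cm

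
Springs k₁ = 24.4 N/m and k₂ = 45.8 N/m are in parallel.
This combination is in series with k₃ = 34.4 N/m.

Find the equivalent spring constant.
k₁₂ = k₁ + k₂ = 70.2 N/m (parallel)
1/k_eq = 1/k₁₂ + 1/k₃ → k_eq = 23.09 N/m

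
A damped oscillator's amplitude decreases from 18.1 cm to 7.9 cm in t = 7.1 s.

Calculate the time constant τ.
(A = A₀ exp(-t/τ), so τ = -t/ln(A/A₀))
A/A₀ = 7.9/18.1 = 0.4365; ln(A/A₀) = -0.829
τ = −t/ln(A/A₀) = −7.1/-0.829 = 8.564 s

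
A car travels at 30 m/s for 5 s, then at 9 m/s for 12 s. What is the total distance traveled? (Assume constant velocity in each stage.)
d₁ = v₁t₁ = 30 × 5 = 150 m
d₂ = v₂t₂ = 9 × 12 = 108 m
d_total = 150 + 108 = 258 m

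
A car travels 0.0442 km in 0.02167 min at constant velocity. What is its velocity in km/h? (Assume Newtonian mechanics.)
v = d/t (with unit conversion) = 122.4 km/h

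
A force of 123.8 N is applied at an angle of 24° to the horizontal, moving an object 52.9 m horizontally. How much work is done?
W = Fd cosθ = 123.8×52.9×cos(24°) = 5982.8 J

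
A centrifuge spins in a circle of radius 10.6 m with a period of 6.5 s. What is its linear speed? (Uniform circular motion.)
v = 2πr/T = 2π×10.6/6.5 = 10.25 m/s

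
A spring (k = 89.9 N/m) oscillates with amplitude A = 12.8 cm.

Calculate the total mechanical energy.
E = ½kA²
E = ½kA² = ½×89.9×(0.128)² = 0.7365 J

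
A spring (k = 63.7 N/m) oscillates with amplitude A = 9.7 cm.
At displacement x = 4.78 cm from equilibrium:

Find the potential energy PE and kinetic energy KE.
E_total = ½kA² = ½×63.7×(0.097)² = 0.2997 J
PE = ½kx² = ½×63.7×(0.0478)² = 0.07277 J
KE = E_total − PE = 0.2269 J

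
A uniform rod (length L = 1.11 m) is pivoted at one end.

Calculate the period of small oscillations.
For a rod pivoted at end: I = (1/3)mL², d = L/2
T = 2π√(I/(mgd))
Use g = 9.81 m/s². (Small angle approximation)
I/m = (1/3)L² = 0.4107 m²; d = L/2 = 0.555 m
T = 2π√(I/(mgd)) = 2π√(0.4107/(9.81×0.555)) = 1.726 s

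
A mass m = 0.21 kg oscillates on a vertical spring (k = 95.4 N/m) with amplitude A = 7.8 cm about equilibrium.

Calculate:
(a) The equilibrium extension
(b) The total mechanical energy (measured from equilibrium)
x_eq = mg/k = 0.21×9.81/95.4 = 0.02159 m = 2.159 cm
E = ½kA² = ½×95.4×(0.078)² = 0.2902 J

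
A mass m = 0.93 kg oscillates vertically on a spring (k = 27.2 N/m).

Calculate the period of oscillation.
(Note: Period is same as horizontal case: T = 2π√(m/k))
T = 2π√(m/k) = 2π√(0.93/27.2) = 1.162 s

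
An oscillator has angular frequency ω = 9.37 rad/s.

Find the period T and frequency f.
T = 2π/ω = 2π/9.37 = 0.6706 s; f = ω/2π = 1.491 Hz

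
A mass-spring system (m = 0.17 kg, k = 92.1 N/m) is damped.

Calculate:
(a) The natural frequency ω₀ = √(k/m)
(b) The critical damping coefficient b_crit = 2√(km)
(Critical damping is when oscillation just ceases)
ω₀ = √(k/m) = √(92.1/0.17) = 23.28 rad/s
b_crit = 2√(km) = 2√(92.1×0.17) = 7.914 kg/s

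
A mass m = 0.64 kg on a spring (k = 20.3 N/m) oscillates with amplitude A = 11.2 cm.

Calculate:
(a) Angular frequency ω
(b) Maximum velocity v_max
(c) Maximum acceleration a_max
ω = √(k/m) = √(20.3/0.64) = 5.632 rad/s
v_max = ωA = 5.632×0.112 = 0.6308 m/s
a_max = ω²A = 5.632²×0.112 = 3.553 m/s²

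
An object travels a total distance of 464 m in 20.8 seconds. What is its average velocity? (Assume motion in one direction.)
v_avg = Δd / Δt = 464 / 20.8 = 22.31 m/s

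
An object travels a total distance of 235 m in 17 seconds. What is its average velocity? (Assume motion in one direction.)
v_avg = Δd / Δt = 235 / 17 = 13.82 m/s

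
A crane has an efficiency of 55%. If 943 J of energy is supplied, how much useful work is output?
W_out = η × W_in = 0.55 × 943 = 518.65 J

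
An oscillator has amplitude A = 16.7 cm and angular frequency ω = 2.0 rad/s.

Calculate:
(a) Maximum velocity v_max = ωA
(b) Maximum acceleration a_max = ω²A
v_max = ωA = 2.0×0.167 = 0.334 m/s
a_max = ω²A = 2.0²×0.167 = 0.668 m/s²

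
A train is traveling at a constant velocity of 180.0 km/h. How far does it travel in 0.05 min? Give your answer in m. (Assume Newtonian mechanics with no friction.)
d = vt (with unit conversion) = 150.0 m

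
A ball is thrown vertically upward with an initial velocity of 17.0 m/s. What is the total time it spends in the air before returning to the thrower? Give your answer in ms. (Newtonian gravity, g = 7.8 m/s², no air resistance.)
t_total = 2v₀/g (with unit conversion) = 4359.0 ms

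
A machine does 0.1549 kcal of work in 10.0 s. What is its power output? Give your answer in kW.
P = W/t = 648.1 J / 10 s = 64.81 W = 0.06481 kW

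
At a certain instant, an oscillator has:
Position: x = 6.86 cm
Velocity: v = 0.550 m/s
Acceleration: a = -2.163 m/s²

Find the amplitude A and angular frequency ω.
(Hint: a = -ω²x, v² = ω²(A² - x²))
a = −ω²x → ω = √(|a|/x) = √(2.163/0.0686) = 5.615 rad/s
v² = ω²(A² − x²) → A = √(x² + v²/ω²) = √(0.0686² + 0.55²/5.615²) = 0.1196 m = 11.96 cm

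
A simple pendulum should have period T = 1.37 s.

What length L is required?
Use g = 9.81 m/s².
T = 2π√(L/g) → L = g(T/2π)² = 9.81×(1.37/2π)² = 0.4664 m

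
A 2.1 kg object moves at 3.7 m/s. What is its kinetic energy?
KE = ½mv² = ½×2.1×3.7² = 14.3745 J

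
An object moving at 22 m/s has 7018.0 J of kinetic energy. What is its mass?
KE = ½mv² → m = 2KE/v² = 2×7018.0/22² = 29.0 kg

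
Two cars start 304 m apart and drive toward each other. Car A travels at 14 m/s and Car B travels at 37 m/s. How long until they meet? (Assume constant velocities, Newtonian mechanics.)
Combined speed: v_combined = 14 + 37 = 51 m/s
Time to meet: t = d/51 = 304/51 = 5.96 s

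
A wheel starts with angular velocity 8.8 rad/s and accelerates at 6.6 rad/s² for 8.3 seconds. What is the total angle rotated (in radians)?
θ = ω₀t + ½αt² = 8.8×8.3 + ½×6.6×8.3² = 300.38 rad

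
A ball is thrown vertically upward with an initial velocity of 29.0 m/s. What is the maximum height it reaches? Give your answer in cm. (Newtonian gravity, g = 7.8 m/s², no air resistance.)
h_max = v₀²/(2g) (with unit conversion) = 5391.0 cm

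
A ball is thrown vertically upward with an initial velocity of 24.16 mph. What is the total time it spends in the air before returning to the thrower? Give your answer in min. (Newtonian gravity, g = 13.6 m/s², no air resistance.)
t_total = 2v₀/g (with unit conversion) = 0.02647 min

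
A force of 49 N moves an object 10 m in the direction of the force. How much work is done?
W = Fd = 49×10 = 490.0 J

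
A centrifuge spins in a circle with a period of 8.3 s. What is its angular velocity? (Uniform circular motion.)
ω = 2π/T = 2π/8.3 = 0.757 rad/s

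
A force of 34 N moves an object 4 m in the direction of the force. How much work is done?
W = Fd = 34×4 = 136.0 J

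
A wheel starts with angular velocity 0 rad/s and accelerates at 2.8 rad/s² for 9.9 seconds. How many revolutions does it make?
θ = ω₀t + ½αt² = 0×9.9 + ½×2.8×9.9² = 137.21 rad
Revolutions = θ/(2π) = 137.21/(2π) = 21.84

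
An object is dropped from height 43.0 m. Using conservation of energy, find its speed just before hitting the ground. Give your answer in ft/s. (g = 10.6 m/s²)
mgh = ½mv² → v = √(2gh) = √(2×10.6×43) = 30.19 m/s = 99.06 ft/s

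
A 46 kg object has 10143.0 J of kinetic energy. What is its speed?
KE = ½mv² → v = √(2KE/m) = √(2×10143.0/46) = 21.0 m/s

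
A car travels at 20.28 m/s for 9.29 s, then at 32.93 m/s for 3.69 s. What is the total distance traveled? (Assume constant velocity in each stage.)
d₁ = v₁t₁ = 20.28 × 9.29 = 188.401 m
d₂ = v₂t₂ = 32.93 × 3.69 = 121.512 m
d_total = 188.401 + 121.512 = 309.91 m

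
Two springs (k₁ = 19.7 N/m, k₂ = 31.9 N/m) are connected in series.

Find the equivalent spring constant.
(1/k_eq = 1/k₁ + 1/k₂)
1/k_eq = 1/19.7 + 1/31.9 = 0.082109; k_eq = 12.18 N/m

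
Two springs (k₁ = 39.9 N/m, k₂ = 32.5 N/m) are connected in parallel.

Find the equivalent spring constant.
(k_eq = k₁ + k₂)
k_eq = k₁ + k₂ = 39.9 + 32.5 = 72.4 N/m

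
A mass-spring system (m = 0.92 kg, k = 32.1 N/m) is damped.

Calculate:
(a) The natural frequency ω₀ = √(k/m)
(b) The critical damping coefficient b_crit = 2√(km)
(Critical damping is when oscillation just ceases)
ω₀ = √(k/m) = √(32.1/0.92) = 5.907 rad/s
b_crit = 2√(km) = 2√(32.1×0.92) = 10.87 kg/s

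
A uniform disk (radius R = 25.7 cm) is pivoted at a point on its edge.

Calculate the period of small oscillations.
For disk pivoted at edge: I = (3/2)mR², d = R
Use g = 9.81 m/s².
I/m = (3/2)R² = 0.09907 m²; d = R = 0.257 m
T = 2π√((3/2)R²/(gR)) = 2π√(3R/(2g)) = 1.246 s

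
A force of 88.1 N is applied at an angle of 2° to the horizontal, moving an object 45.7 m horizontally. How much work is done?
W = Fd cosθ = 88.1×45.7×cos(2°) = 4023.7 J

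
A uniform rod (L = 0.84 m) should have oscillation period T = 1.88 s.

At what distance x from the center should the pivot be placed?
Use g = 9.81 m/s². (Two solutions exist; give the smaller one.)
T = 2π√((L²/12 + x²)/(gx)). Let c = T²g/(4π²) = 0.8783.
x² − cx + L²/12 = 0 → x = (c − √(c² − L²/3))/2 = 0.07302 m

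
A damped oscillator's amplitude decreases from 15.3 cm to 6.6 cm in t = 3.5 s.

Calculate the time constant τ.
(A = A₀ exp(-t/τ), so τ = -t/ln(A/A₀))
A/A₀ = 6.6/15.3 = 0.4314; ln(A/A₀) = -0.8408
τ = −t/ln(A/A₀) = −3.5/-0.8408 = 4.163 s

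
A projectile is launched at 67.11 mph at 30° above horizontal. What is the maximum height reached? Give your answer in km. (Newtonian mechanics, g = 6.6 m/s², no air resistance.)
H = v₀²sin²(θ)/(2g) (with unit conversion) = 0.01705 km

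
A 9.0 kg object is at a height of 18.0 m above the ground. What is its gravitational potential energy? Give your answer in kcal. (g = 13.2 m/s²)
PE = mgh = 9 kg × 13.2 m/s² × 18 m = 2138 J = 0.5111 kcal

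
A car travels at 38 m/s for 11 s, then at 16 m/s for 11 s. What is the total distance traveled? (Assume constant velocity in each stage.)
d₁ = v₁t₁ = 38 × 11 = 418 m
d₂ = v₂t₂ = 16 × 11 = 176 m
d_total = 418 + 176 = 594 m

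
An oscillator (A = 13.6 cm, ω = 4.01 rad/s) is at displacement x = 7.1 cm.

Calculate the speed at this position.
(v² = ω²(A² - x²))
v = ω√(A² − x²) = 4.01×√(0.136² − 0.071²) = 0.4651 m/s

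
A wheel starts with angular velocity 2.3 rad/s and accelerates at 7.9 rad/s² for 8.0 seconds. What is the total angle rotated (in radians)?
θ = ω₀t + ½αt² = 2.3×8.0 + ½×7.9×8.0² = 271.2 rad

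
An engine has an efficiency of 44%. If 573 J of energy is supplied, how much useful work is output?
W_out = η × W_in = 0.44 × 573 = 252.12 J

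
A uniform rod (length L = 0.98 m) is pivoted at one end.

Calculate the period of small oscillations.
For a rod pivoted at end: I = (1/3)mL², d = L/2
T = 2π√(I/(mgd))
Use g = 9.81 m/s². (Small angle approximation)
I/m = (1/3)L² = 0.3201 m²; d = L/2 = 0.49 m
T = 2π√(I/(mgd)) = 2π√(0.3201/(9.81×0.49)) = 1.621 s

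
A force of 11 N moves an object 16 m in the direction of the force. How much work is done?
W = Fd = 11×16 = 176.0 J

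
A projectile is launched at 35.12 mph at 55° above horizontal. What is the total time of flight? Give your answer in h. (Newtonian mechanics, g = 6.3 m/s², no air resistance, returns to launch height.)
T = 2v₀sin(θ)/g (with unit conversion) = 0.001134 h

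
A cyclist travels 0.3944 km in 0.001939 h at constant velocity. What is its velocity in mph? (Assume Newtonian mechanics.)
v = d/t (with unit conversion) = 126.4 mph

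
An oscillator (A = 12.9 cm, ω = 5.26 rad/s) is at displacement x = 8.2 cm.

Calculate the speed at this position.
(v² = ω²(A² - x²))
v = ω√(A² − x²) = 5.26×√(0.129² − 0.082²) = 0.5238 m/s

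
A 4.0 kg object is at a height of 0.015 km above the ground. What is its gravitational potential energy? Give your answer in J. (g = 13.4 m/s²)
PE = mgh = 4 kg × 13.4 m/s² × 15 m = 804 J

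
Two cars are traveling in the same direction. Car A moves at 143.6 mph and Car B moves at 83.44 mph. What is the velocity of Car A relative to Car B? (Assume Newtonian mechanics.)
v_rel = v_A - v_B = 143.6 - 83.44 = 60.16 mph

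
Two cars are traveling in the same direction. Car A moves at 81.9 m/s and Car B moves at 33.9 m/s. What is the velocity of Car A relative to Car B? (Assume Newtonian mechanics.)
v_rel = v_A - v_B = 81.9 - 33.9 = 48.0 m/s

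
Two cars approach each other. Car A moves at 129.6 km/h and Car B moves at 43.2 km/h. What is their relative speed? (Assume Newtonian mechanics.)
v_rel = v_A + v_B = 129.6 + 43.2 = 172.8 km/h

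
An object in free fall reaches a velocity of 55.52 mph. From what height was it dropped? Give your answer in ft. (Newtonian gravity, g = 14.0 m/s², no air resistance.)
h = v²/(2g) (with unit conversion) = 72.18 ft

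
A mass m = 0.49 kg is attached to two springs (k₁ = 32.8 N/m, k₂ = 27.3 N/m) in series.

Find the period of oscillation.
k_eq = k₁k₂/(k₁+k₂) = 14.9 N/m
T = 2π√(m/k_eq) = 2π√(0.49/14.9) = 1.139 s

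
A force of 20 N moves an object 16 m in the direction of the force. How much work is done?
W = Fd = 20×16 = 320.0 J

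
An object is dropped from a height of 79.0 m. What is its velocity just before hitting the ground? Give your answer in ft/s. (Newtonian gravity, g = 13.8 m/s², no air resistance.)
v = √(2gh) (with unit conversion) = 153.2 ft/s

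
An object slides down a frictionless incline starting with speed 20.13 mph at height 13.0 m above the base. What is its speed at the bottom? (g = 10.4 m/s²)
½mv₀² + mgh = ½mv² → v = √(v₀² + 2gh) = √(8.999² + 2×10.4×13) = 18.75 m/s = 41.93 mph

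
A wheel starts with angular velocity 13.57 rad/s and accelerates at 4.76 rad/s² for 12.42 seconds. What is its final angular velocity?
ω = ω₀ + αt = 13.57 + 4.76 × 12.42 = 72.69 rad/s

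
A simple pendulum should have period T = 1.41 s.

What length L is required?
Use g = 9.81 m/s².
T = 2π√(L/g) → L = g(T/2π)² = 9.81×(1.41/2π)² = 0.494 m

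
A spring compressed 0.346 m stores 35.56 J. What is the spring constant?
PE = ½kx² → k = 2PE/x² = 2×35.56/0.346² = 594.1 N/m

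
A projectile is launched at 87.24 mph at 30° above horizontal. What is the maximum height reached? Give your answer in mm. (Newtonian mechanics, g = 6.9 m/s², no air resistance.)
H = v₀²sin²(θ)/(2g) (with unit conversion) = 27550.0 mm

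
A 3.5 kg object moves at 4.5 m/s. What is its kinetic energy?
KE = ½mv² = ½×3.5×4.5² = 35.4375 J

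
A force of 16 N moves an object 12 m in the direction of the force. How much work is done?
W = Fd = 16×12 = 192.0 J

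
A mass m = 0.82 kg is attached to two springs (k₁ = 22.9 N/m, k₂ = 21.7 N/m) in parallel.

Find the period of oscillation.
k_eq = k₁+k₂ = 44.6 N/m
T = 2π√(m/k_eq) = 2π√(0.82/44.6) = 0.852 s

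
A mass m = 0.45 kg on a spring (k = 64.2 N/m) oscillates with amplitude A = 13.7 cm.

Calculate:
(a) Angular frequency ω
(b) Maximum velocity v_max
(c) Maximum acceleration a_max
ω = √(k/m) = √(64.2/0.45) = 11.94 rad/s
v_max = ωA = 11.94×0.137 = 1.636 m/s
a_max = ω²A = 11.94²×0.137 = 19.55 m/s²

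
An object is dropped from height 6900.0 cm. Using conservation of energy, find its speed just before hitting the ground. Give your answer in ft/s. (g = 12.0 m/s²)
mgh = ½mv² → v = √(2gh) = √(2×12.0×69) = 40.69 m/s = 133.5 ft/s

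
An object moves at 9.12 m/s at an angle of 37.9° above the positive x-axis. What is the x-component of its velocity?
vₓ = v cos(θ) = 9.12 × cos(37.9°) = 7.2 m/s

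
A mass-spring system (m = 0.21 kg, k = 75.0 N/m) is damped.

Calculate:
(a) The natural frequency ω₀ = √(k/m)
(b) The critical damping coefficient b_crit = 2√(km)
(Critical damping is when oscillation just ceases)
ω₀ = √(k/m) = √(75.0/0.21) = 18.9 rad/s
b_crit = 2√(km) = 2√(75.0×0.21) = 7.937 kg/s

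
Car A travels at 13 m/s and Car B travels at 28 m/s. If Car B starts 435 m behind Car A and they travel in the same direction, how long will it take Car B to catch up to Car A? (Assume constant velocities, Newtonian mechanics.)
Relative speed: v_rel = 28 - 13 = 15 m/s
Time to catch: t = d₀/v_rel = 435/15 = 29.0 s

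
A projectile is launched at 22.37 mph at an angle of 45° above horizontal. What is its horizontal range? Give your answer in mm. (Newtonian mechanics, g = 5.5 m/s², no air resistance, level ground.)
R = v₀² sin(2θ) / g (with unit conversion) = 18180.0 mm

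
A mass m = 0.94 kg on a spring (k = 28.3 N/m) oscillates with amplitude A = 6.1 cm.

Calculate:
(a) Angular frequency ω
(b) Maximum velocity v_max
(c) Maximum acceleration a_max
ω = √(k/m) = √(28.3/0.94) = 5.487 rad/s
v_max = ωA = 5.487×0.061 = 0.3347 m/s
a_max = ω²A = 5.487²×0.061 = 1.836 m/s²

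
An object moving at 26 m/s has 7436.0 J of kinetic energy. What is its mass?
KE = ½mv² → m = 2KE/v² = 2×7436.0/26² = 22.0 kg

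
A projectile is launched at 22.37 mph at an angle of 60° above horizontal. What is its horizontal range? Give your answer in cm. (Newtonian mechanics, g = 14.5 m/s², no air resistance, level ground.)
R = v₀² sin(2θ) / g (with unit conversion) = 597.3 cm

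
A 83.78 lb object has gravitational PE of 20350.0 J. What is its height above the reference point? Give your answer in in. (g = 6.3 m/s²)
PE = mgh → h = PE/(mg) = 2.035e+04 J / (38 kg × 6.3 m/s²) = 85 m = 3346.0 in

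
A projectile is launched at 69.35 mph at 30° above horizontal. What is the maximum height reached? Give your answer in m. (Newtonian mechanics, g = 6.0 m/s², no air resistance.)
H = v₀²sin²(θ)/(2g) (with unit conversion) = 20.02 m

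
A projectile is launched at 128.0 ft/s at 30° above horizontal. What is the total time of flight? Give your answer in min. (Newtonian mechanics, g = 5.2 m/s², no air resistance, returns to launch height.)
T = 2v₀sin(θ)/g (with unit conversion) = 0.125 min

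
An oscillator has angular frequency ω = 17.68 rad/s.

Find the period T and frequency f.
T = 2π/ω = 2π/17.68 = 0.3554 s; f = ω/2π = 2.814 Hz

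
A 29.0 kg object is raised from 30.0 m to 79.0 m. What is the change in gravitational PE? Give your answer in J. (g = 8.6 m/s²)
ΔPE = mg(h₂ − h₁) = 29 kg × 8.6 m/s² × (79 − 30) m = 1.222e+04 J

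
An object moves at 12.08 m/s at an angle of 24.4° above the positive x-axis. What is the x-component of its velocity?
vₓ = v cos(θ) = 12.08 × cos(24.4°) = 11.0 m/s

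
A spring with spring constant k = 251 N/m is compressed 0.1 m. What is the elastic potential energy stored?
PE = ½kx² = ½×251×0.1² = 1.255 J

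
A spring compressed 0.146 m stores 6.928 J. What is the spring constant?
PE = ½kx² → k = 2PE/x² = 2×6.928/0.146² = 650.0 N/m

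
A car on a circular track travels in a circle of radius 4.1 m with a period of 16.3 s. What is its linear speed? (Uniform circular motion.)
v = 2πr/T = 2π×4.1/16.3 = 1.58 m/s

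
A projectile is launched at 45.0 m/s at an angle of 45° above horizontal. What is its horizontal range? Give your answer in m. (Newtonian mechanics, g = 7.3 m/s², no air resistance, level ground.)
R = v₀² sin(2θ) / g = 277.4 m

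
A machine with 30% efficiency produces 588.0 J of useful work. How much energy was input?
W_in = W_out/η = 588.0/0.3 = 1960.0 J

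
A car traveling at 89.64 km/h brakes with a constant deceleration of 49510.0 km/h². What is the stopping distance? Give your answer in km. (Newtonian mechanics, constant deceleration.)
d = v₀² / (2a) (with unit conversion) = 0.08115 km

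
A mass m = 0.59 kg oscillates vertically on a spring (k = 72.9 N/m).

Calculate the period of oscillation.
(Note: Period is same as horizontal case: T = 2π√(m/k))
T = 2π√(m/k) = 2π√(0.59/72.9) = 0.5653 s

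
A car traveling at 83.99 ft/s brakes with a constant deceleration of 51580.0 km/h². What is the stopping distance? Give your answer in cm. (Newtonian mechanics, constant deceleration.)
d = v₀² / (2a) (with unit conversion) = 8233.0 cm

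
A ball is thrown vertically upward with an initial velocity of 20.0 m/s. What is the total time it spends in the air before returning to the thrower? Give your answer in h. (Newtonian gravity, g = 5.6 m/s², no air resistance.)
t_total = 2v₀/g (with unit conversion) = 0.001984 h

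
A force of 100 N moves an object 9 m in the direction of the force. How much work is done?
W = Fd = 100×9 = 900.0 J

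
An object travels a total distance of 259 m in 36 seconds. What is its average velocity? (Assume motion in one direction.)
v_avg = Δd / Δt = 259 / 36 = 7.19 m/s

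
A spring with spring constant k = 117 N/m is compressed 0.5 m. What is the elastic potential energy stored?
PE = ½kx² = ½×117×0.5² = 14.62 J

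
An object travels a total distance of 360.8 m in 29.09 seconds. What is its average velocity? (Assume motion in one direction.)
v_avg = Δd / Δt = 360.8 / 29.09 = 12.4 m/s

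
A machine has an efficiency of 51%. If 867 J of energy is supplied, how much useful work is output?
W_out = η × W_in = 0.51 × 867 = 442.17 J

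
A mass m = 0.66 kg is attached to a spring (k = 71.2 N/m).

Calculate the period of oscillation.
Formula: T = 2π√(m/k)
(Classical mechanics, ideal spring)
T = 2π√(m/k) = 2π√(0.66/71.2) = 0.6049 s; f = 1/T = 1.653 Hz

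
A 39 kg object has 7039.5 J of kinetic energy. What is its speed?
KE = ½mv² → v = √(2KE/m) = √(2×7039.5/39) = 19.0 m/s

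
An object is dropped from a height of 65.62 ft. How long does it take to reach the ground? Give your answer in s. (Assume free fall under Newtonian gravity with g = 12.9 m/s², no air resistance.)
t = √(2h/g) (with unit conversion) = 1.761 s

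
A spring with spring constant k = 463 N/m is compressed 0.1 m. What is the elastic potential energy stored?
PE = ½kx² = ½×463×0.1² = 2.315 J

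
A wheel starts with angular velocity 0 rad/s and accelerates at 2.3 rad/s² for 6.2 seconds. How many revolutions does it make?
θ = ω₀t + ½αt² = 0×6.2 + ½×2.3×6.2² = 44.21 rad
Revolutions = θ/(2π) = 44.21/(2π) = 7.04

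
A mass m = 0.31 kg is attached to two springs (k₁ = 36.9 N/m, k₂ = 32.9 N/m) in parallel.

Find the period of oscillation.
k_eq = k₁+k₂ = 69.8 N/m
T = 2π√(m/k_eq) = 2π√(0.31/69.8) = 0.4187 s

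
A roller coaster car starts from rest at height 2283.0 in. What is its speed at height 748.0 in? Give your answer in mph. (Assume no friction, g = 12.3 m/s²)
mgh₁ = ½mv₂² + mgh₂ → v₂ = √(2g(h₁−h₂)) = √(2×12.3×(57.99−19)) = 30.97 m/s = 69.28 mph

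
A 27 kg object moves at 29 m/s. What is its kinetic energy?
KE = ½mv² = ½×27×29² = 11353.5 J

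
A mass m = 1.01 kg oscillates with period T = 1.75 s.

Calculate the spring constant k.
T = 2π√(m/k) → k = m(2π/T)² = 1.01×(2π/1.75)² = 13.02 N/m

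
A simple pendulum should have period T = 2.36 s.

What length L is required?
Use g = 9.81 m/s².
T = 2π√(L/g) → L = g(T/2π)² = 9.81×(2.36/2π)² = 1.384 m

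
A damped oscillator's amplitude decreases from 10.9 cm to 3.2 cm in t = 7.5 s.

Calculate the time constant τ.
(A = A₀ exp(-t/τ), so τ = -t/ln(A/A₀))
A/A₀ = 3.2/10.9 = 0.2936; ln(A/A₀) = -1.226
τ = −t/ln(A/A₀) = −7.5/-1.226 = 6.119 s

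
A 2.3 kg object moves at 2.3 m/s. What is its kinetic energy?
KE = ½mv² = ½×2.3×2.3² = 6.0835 J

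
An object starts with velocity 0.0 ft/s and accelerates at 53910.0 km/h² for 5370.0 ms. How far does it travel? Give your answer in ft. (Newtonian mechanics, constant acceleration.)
d = v₀t + ½at² (with unit conversion) = 196.8 ft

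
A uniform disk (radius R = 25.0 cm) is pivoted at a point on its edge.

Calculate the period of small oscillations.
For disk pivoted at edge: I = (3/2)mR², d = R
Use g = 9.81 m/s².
I/m = (3/2)R² = 0.09375 m²; d = R = 0.25 m
T = 2π√((3/2)R²/(gR)) = 2π√(3R/(2g)) = 1.228 s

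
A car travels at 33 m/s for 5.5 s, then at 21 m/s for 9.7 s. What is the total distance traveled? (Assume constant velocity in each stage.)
d₁ = v₁t₁ = 33 × 5.5 = 181.5 m
d₂ = v₂t₂ = 21 × 9.7 = 203.7 m
d_total = 181.5 + 203.7 = 385.2 m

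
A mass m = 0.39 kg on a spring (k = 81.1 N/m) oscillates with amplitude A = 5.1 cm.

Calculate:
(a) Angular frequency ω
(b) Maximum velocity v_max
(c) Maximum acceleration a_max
ω = √(k/m) = √(81.1/0.39) = 14.42 rad/s
v_max = ωA = 14.42×0.051 = 0.7354 m/s
a_max = ω²A = 14.42²×0.051 = 10.61 m/s²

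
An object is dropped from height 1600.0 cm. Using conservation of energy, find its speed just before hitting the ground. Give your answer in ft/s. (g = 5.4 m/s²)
mgh = ½mv² → v = √(2gh) = √(2×5.4×16) = 13.15 m/s = 43.13 ft/s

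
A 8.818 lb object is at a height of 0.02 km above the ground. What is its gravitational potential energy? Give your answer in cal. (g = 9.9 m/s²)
PE = mgh = 4 kg × 9.9 m/s² × 20 m = 792 J = 189.3 cal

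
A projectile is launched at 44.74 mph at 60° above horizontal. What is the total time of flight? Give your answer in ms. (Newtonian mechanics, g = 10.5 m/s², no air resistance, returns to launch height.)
T = 2v₀sin(θ)/g (with unit conversion) = 3299.0 ms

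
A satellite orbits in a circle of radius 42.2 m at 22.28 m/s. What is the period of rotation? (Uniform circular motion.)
T = 2πr/v = 2π×42.2/22.28 = 11.9 s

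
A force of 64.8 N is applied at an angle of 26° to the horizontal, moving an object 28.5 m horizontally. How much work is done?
W = Fd cosθ = 64.8×28.5×cos(26°) = 1659.9 J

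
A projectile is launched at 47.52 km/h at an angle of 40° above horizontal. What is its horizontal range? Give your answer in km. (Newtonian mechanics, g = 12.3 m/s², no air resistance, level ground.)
R = v₀² sin(2θ) / g (with unit conversion) = 0.01395 km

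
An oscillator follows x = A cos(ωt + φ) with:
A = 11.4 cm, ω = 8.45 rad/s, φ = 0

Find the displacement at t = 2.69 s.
x = A cos(ωt + φ) = 11.4×cos(8.45×2.69 + 0) = -8.424 cm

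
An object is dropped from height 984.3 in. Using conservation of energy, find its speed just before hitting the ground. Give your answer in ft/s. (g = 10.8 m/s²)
mgh = ½mv² → v = √(2gh) = √(2×10.8×25) = 23.24 m/s = 76.24 ft/s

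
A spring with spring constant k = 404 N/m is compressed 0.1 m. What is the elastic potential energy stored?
PE = ½kx² = ½×404×0.1² = 2.02 J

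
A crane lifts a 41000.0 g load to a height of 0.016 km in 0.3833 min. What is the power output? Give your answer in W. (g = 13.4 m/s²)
W = mgh = 41×13.4×16 = 8790 J
P = W/t = 8790/23 = 382.2 W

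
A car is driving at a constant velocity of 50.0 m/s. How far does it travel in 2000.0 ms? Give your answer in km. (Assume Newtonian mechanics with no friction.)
d = vt (with unit conversion) = 0.1 km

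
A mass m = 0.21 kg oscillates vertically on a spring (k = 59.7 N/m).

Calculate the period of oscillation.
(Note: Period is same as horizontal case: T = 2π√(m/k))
T = 2π√(m/k) = 2π√(0.21/59.7) = 0.3727 s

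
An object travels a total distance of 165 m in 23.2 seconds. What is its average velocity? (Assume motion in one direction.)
v_avg = Δd / Δt = 165 / 23.2 = 7.11 m/s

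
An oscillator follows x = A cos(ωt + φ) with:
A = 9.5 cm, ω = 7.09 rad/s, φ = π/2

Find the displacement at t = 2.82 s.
x = A cos(ωt + φ) = 9.5×cos(7.09×2.82 + π/2) = -8.649 cm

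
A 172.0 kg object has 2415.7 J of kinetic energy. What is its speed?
KE = ½mv² → v = √(2KE/m) = √(2×2415.7/172.0) = 5.3 m/s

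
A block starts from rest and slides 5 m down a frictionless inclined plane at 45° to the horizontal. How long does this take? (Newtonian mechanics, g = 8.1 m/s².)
a = g sin(θ) = 8.1 × sin(45°) = 5.73 m/s²
t = √(2d/a) = √(2 × 5 / 5.73) = 1.32 s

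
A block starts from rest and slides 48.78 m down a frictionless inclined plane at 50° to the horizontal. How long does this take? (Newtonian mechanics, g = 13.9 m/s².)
a = g sin(θ) = 13.9 × sin(50°) = 10.65 m/s²
t = √(2d/a) = √(2 × 48.78 / 10.65) = 3.03 s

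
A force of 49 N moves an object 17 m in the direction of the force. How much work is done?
W = Fd = 49×17 = 833.0 J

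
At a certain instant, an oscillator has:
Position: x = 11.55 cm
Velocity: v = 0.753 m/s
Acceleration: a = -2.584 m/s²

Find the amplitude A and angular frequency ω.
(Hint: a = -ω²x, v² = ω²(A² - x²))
a = −ω²x → ω = √(|a|/x) = √(2.584/0.1155) = 4.73 rad/s
v² = ω²(A² − x²) → A = √(x² + v²/ω²) = √(0.1155² + 0.753²/4.73²) = 0.1967 m = 19.67 cm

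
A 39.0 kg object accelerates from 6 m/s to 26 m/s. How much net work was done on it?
W_net = ΔKE = ½m(v₂² − v₁²) = ½×39.0×(26² − 6²) = 12480.0 J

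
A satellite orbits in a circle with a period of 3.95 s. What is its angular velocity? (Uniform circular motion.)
ω = 2π/T = 2π/3.95 = 1.5907 rad/s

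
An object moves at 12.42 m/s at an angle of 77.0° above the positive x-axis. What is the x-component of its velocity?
vₓ = v cos(θ) = 12.42 × cos(77.0°) = 2.79 m/s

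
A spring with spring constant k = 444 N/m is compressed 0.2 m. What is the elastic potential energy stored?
PE = ½kx² = ½×444×0.2² = 8.88 J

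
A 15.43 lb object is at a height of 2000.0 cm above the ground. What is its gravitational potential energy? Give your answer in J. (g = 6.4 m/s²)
PE = mgh = 6.999 kg × 6.4 m/s² × 20 m = 895.9 J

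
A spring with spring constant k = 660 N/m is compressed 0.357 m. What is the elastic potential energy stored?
PE = ½kx² = ½×660×0.357² = 42.06 J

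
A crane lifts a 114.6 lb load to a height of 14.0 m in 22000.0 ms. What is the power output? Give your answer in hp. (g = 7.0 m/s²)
W = mgh = 51.98×7.0×14 = 5094 J
P = W/t = 5094/22 = 231.6 W = 0.3105 hp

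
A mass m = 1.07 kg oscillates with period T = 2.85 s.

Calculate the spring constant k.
T = 2π√(m/k) → k = m(2π/T)² = 1.07×(2π/2.85)² = 5.201 N/m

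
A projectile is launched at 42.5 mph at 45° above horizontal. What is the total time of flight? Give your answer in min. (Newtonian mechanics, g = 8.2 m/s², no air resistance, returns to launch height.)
T = 2v₀sin(θ)/g (with unit conversion) = 0.05461 min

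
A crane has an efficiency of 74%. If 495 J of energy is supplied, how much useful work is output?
W_out = η × W_in = 0.74 × 495 = 366.3 J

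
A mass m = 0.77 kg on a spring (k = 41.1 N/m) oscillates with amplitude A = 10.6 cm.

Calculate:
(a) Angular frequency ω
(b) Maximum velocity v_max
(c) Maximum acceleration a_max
ω = √(k/m) = √(41.1/0.77) = 7.306 rad/s
v_max = ωA = 7.306×0.106 = 0.7744 m/s
a_max = ω²A = 7.306²×0.106 = 5.658 m/s²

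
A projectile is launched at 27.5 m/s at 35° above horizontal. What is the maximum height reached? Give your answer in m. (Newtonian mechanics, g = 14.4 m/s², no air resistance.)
H = v₀²sin²(θ)/(2g) = 8.639 m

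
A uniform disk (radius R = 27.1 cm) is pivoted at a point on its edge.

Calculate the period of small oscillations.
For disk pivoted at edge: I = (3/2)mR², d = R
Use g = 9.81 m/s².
I/m = (3/2)R² = 0.1102 m²; d = R = 0.271 m
T = 2π√((3/2)R²/(gR)) = 2π√(3R/(2g)) = 1.279 s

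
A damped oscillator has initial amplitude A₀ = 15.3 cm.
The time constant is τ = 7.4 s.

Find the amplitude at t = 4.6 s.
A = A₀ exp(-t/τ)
A = A₀ exp(−t/τ) = 15.3×exp(−4.6/7.4) = 8.217 cm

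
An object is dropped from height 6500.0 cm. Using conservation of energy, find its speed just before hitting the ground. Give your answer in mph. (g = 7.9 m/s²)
mgh = ½mv² → v = √(2gh) = √(2×7.9×65) = 32.05 m/s = 71.69 mph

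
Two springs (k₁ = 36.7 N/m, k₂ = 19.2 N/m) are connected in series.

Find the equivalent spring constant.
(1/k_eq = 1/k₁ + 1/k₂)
1/k_eq = 1/36.7 + 1/19.2 = 0.079331; k_eq = 12.61 N/m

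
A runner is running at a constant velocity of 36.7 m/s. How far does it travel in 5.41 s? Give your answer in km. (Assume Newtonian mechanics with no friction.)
d = vt (with unit conversion) = 0.1985 km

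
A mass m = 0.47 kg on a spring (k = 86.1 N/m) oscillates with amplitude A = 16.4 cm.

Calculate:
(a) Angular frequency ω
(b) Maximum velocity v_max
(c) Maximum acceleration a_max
ω = √(k/m) = √(86.1/0.47) = 13.53 rad/s
v_max = ωA = 13.53×0.164 = 2.22 m/s
a_max = ω²A = 13.53²×0.164 = 30.04 m/s²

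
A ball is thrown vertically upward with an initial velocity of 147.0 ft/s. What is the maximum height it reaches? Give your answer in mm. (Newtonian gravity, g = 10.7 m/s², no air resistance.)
h_max = v₀²/(2g) (with unit conversion) = 93810.0 mm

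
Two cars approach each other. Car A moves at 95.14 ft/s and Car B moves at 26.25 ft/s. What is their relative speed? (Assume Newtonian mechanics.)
v_rel = v_A + v_B = 95.14 + 26.25 = 121.4 ft/s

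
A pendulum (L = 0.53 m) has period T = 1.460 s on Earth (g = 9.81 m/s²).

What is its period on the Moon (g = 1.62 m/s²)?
T = 2π√(L/g), so T_moon/T_earth = √(g_earth/g_moon)
T_moon = 2π√(0.53/1.62) = 3.594 s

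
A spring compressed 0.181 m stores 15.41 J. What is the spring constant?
PE = ½kx² → k = 2PE/x² = 2×15.41/0.181² = 940.8 N/m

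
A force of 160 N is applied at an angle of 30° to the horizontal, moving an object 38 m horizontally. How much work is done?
W = Fd cosθ = 160×38×cos(30°) = 5265.4 J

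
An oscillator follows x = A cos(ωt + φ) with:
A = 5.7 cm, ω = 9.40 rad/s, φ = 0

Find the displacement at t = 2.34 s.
x = A cos(ωt + φ) = 5.7×cos(9.4×2.34 + 0) = -5.7 cm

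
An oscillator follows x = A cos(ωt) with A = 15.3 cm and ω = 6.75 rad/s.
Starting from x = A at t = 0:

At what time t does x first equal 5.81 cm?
cos(ωt) = x/A = 5.81/15.3 = 0.3797
ωt = arccos(0.3797) = 1.181 rad
t = 1.181/6.75 = 0.175 s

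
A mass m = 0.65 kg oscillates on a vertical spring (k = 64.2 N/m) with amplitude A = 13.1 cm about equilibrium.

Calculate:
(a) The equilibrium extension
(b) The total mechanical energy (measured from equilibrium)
x_eq = mg/k = 0.65×9.81/64.2 = 0.09932 m = 9.932 cm
E = ½kA² = ½×64.2×(0.131)² = 0.5509 J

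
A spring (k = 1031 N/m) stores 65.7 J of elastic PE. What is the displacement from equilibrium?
PE = ½kx² → x = √(2PE/k) = √(2×65.7/1031) = 0.357 m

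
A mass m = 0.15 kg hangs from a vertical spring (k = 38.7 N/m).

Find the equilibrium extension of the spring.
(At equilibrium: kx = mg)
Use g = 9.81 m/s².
x_eq = mg/k = 0.15×9.81/38.7 = 0.03802 m = 3.802 cm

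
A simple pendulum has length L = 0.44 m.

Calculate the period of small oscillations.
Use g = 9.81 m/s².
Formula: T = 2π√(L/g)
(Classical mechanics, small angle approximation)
T = 2π√(L/g) = 2π√(0.44/9.81) = 1.331 s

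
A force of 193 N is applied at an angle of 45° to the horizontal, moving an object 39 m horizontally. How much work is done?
W = Fd cosθ = 193×39×cos(45°) = 5322.4 J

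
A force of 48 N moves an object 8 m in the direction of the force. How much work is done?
W = Fd = 48×8 = 384.0 J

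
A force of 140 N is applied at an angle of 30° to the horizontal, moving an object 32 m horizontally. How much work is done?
W = Fd cosθ = 140×32×cos(30°) = 3879.8 J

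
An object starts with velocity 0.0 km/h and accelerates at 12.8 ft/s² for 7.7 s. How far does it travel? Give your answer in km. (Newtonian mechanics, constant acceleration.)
d = v₀t + ½at² (with unit conversion) = 0.1157 km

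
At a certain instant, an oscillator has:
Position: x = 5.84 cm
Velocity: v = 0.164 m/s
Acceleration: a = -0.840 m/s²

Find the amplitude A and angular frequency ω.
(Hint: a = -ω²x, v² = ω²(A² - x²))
a = −ω²x → ω = √(|a|/x) = √(0.84/0.0584) = 3.793 rad/s
v² = ω²(A² − x²) → A = √(x² + v²/ω²) = √(0.0584² + 0.164²/3.793²) = 0.07267 m = 7.267 cm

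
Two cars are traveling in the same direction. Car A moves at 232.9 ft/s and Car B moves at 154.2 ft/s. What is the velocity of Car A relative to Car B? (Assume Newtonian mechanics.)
v_rel = v_A - v_B = 232.9 - 154.2 = 78.7 ft/s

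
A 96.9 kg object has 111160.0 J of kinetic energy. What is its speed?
KE = ½mv² → v = √(2KE/m) = √(2×111160.0/96.9) = 47.9 m/s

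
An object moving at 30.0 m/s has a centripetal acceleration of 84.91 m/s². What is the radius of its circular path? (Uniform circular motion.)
r = v²/a_c = 30.0²/84.91 = 10.6 m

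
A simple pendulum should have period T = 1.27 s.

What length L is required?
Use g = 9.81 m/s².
T = 2π√(L/g) → L = g(T/2π)² = 9.81×(1.27/2π)² = 0.4008 m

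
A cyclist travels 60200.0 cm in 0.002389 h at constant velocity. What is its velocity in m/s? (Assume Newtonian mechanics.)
v = d/t (with unit conversion) = 70.0 m/s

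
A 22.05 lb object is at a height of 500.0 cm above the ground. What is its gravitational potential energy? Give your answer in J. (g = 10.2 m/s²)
PE = mgh = 10 kg × 10.2 m/s² × 5 m = 510.1 J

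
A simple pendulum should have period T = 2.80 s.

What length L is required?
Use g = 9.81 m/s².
T = 2π√(L/g) → L = g(T/2π)² = 9.81×(2.8/2π)² = 1.948 m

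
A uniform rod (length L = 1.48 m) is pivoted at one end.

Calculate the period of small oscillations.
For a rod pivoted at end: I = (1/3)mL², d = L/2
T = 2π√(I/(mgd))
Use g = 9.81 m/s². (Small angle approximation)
I/m = (1/3)L² = 0.7301 m²; d = L/2 = 0.74 m
T = 2π√(I/(mgd)) = 2π√(0.7301/(9.81×0.74)) = 1.993 s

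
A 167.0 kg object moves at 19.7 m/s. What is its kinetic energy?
KE = ½mv² = ½×167.0×19.7² = 32405.51 J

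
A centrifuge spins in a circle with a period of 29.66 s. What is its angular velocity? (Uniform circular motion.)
ω = 2π/T = 2π/29.66 = 0.2118 rad/s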